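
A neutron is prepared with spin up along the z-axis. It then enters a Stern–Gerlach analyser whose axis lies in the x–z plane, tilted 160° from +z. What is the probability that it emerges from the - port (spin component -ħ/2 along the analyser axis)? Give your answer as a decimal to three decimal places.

0.970

For spin-½, the probability of finding spin-up along an axis at angle θ to the initial spin direction is cos²(θ/2); spin-down is sin²(θ/2).
θ = 160°, so P = sin²(80°) ≈ 0.970.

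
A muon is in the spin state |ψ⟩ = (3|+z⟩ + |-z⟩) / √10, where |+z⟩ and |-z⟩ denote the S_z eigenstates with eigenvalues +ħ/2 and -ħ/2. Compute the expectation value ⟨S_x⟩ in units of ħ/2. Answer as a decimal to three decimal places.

0.600

⟨σ_x⟩ = 2 Re(a* b)/(|a|²+|b|²) with a = 3, b = 1.
a* b = 3, so ⟨σ_x⟩ = 6/10.
⟨S_x⟩ = (ħ/2)·⟨σ_x⟩.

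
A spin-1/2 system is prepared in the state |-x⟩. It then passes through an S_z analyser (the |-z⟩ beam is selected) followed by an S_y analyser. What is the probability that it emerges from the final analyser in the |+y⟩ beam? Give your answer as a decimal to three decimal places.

First analyser (S_z): from |-x⟩, P(|-z⟩) = 1/2.
After stage 1 the state is |-z⟩; P(|+y⟩) = |⟨+y|-z⟩|² = 1/2.
Joint probability = 1/2 × 1/2 = 0.250.

0.250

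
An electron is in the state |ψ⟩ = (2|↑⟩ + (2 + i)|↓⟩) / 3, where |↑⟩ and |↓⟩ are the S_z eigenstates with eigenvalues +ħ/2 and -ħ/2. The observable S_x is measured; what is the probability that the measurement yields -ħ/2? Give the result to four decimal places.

|-x⟩ = (|↑⟩ - |↓⟩)/√2, so ⟨-x|ψ⟩ = (-i) / (√2·3).
P = |-i|² / 18 = 1/18.

0.0556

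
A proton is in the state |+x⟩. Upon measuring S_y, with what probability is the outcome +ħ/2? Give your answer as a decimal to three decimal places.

In the S_z basis, |+x⟩ = (|↑⟩ + |↓⟩)/√2 and |+y⟩ = (|↑⟩ + i|↓⟩)/√2.
|⟨+y|+x⟩|² = 1/2.

0.500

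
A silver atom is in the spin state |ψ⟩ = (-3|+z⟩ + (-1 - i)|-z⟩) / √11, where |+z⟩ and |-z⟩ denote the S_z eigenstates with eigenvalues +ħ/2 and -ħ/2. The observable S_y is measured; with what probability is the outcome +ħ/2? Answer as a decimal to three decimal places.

|+y⟩ = (|+z⟩ + i|-z⟩)/√2, so ⟨+y|ψ⟩ = (-4 + i) / (√2·√11).
P = |-4 + i|² / 22 = 17/22.

0.773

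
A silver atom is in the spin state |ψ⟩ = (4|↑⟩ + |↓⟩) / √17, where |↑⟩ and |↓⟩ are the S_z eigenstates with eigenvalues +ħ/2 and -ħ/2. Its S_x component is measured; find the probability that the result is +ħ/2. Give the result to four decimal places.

|+x⟩ = (|↑⟩ + |↓⟩)/√2, so ⟨+x|ψ⟩ = (5) / (√2·√17).
P = |5|² / 34 = 25/34.

0.7353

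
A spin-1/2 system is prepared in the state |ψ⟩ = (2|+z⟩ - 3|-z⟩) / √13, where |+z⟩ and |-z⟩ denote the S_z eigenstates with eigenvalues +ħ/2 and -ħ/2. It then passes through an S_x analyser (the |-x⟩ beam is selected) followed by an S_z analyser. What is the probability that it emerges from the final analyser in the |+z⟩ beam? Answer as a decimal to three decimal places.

First analyser (S_x): P(|-x⟩) = |⟨-x|ψ⟩|² = 25/26.
After stage 1 the state is |-x⟩; P(|+z⟩) = |⟨+z|-x⟩|² = 1/2.
Joint probability = 25/26 × 1/2 = 0.481.

0.481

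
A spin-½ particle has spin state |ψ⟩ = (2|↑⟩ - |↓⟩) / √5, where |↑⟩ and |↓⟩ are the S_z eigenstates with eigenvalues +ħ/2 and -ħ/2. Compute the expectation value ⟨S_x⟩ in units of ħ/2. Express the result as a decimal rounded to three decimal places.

⟨σ_x⟩ = 2 Re(a* b)/(|a|²+|b|²) with a = 2, b = -1.
a* b = -2, so ⟨σ_x⟩ = -4/5.
⟨S_x⟩ = (ħ/2)·⟨σ_x⟩.

-0.800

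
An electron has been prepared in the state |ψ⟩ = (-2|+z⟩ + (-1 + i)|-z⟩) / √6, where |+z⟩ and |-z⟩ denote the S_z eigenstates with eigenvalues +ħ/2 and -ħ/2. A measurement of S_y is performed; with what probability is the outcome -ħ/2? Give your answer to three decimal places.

|-y⟩ = (|+z⟩ - i|-z⟩)/√2, so ⟨-y|ψ⟩ = (-3 - i) / (√2·√6).
P = |-3 - i|² / 12 = 10/12.

0.833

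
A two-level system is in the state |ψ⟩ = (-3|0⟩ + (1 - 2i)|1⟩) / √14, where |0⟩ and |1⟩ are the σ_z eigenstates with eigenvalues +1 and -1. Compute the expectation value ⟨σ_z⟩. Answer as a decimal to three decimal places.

⟨σ_z⟩ = |a|² - |b|² divided by |a|²+|b|², with a, b the |0⟩, |1⟩ amplitudes.
= (9 - 5)/14 = 4/14.

0.286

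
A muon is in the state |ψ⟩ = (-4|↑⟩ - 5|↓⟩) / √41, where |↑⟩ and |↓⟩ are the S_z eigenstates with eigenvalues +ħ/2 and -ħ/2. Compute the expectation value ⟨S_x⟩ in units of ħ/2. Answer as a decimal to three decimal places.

⟨σ_x⟩ = 2 Re(a* b)/(|a|²+|b|²) with a = -4, b = -5.
a* b = 20, so ⟨σ_x⟩ = 40/41.
⟨S_x⟩ = (ħ/2)·⟨σ_x⟩.

0.976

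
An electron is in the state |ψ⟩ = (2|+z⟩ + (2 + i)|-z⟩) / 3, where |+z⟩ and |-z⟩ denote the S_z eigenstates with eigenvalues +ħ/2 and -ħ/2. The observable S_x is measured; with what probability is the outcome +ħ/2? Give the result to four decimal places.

|+x⟩ = (|+z⟩ + |-z⟩)/√2, so ⟨+x|ψ⟩ = (4 + i) / (√2·3).
P = |4 + i|² / 18 = 17/18.

0.9444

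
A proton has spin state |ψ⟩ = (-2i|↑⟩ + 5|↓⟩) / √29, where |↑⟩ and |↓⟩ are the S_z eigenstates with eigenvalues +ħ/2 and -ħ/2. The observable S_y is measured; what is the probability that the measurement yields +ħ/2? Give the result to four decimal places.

|+y⟩ = (|↑⟩ + i|↓⟩)/√2, so ⟨+y|ψ⟩ = (-7i) / (√2·√29).
P = |-7i|² / 58 = 49/58.

0.8448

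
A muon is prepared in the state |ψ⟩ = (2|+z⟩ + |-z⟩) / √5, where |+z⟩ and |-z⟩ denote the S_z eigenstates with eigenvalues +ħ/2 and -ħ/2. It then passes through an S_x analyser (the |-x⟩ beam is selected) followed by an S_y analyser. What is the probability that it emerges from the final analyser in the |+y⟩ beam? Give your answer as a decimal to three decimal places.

First analyser (S_x): P(|-x⟩) = |⟨-x|ψ⟩|² = 1/10.
After stage 1 the state is |-x⟩; P(|+y⟩) = |⟨+y|-x⟩|² = 1/2.
Joint probability = 1/10 × 1/2 = 0.050.

0.050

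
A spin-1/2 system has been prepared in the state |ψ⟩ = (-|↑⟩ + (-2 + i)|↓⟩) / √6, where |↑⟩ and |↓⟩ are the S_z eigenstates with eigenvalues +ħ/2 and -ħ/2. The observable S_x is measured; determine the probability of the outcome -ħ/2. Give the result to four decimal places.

|-x⟩ = (|↑⟩ - |↓⟩)/√2, so ⟨-x|ψ⟩ = (1 - i) / (√2·√6).
P = |1 - i|² / 12 = 2/12.

0.1667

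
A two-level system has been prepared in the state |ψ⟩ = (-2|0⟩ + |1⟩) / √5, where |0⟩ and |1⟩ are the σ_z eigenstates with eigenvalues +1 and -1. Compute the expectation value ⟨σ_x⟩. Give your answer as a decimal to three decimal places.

⟨σ_x⟩ = 2 Re(a* b)/(|a|²+|b|²) with a = -2, b = 1.
a* b = -2, so ⟨σ_x⟩ = -4/5.

-0.800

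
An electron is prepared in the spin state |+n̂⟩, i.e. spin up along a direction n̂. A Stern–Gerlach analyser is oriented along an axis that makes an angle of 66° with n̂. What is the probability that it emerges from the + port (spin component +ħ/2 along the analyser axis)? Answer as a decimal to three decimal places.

For spin-½, the probability of finding spin-up along an axis at angle θ to the initial spin direction is cos²(θ/2); spin-down is sin²(θ/2).
θ = 66°, so P = cos²(33°) ≈ 0.703.

0.703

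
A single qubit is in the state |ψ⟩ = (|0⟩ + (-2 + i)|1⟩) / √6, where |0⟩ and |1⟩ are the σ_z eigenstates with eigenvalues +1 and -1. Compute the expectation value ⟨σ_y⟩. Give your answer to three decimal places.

⟨σ_y⟩ = 2 Im(a* b)/(|a|²+|b|²) with a = 1, b = (-2 + i).
a* b = (-2 + i), so ⟨σ_y⟩ = 2/6.

0.333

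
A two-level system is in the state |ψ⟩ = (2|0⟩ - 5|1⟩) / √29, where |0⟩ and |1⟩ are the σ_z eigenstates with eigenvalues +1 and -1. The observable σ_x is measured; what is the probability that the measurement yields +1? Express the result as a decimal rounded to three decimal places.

|+x⟩ = (|0⟩ + |1⟩)/√2, so ⟨+x|ψ⟩ = (-3) / (√2·√29).
P = |-3|² / 58 = 9/58.

0.155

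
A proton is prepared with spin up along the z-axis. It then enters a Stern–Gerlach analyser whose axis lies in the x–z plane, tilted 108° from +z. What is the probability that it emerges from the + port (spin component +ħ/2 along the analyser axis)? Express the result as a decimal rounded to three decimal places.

For spin-½, the probability of finding spin-up along an axis at angle θ to the initial spin direction is cos²(θ/2); spin-down is sin²(θ/2).
θ = 108°, so P = cos²(54°) ≈ 0.345.

0.345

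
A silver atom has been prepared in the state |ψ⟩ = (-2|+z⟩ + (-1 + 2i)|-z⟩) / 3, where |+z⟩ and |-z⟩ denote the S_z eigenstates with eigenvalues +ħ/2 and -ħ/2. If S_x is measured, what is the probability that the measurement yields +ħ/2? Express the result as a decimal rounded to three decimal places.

|+x⟩ = (|+z⟩ + |-z⟩)/√2, so ⟨+x|ψ⟩ = (-3 + 2i) / (√2·3).
P = |-3 + 2i|² / 18 = 13/18.

0.722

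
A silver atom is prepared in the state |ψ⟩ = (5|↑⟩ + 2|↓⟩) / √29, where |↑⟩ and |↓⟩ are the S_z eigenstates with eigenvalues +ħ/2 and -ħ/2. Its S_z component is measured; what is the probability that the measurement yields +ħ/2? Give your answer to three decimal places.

The +ħ/2 outcome corresponds to |↑⟩. Its amplitude in |ψ⟩ is 5/√29.
P = |5|² / 29 = 25/29.

0.862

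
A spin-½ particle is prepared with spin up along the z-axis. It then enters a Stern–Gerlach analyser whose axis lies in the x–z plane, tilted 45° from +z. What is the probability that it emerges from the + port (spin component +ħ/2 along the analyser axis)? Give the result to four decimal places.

For spin-½, the probability of finding spin-up along an axis at angle θ to the initial spin direction is cos²(θ/2); spin-down is sin²(θ/2).
θ = 45°, so P = cos²(22.5°) ≈ 0.8536.

0.8536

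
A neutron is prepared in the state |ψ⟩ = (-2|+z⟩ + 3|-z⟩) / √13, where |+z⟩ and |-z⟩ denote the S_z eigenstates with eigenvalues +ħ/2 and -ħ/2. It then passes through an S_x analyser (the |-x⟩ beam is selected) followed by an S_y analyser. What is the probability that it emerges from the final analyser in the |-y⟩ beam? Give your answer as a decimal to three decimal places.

0.481

First analyser (S_x): P(|-x⟩) = |⟨-x|ψ⟩|² = 25/26.
After stage 1 the state is |-x⟩; P(|-y⟩) = |⟨-y|-x⟩|² = 1/2.
Joint probability = 25/26 × 1/2 = 0.481.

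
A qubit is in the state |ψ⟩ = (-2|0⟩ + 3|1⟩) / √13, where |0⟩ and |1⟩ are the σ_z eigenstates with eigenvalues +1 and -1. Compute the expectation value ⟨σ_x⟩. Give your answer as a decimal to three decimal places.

⟨σ_x⟩ = 2 Re(a* b)/(|a|²+|b|²) with a = -2, b = 3.
a* b = -6, so ⟨σ_x⟩ = -12/13.

-0.923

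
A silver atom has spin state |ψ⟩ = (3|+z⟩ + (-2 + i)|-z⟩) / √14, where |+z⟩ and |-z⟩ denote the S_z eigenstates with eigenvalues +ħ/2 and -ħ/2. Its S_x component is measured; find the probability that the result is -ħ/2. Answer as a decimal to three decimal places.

0.929

|-x⟩ = (|+z⟩ - |-z⟩)/√2, so ⟨-x|ψ⟩ = (5 - i) / (√2·√14).
P = |5 - i|² / 28 = 26/28.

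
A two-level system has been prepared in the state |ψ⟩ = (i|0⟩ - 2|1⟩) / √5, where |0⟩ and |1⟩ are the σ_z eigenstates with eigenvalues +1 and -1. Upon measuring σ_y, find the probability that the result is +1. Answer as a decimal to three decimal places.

0.900

|+y⟩ = (|0⟩ + i|1⟩)/√2, so ⟨+y|ψ⟩ = (3i) / (√2·√5).
P = |3i|² / 10 = 9/10.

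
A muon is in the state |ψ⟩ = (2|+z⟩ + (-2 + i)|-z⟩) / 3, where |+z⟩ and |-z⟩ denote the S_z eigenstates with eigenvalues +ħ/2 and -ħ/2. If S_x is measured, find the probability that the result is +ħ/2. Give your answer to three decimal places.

|+x⟩ = (|+z⟩ + |-z⟩)/√2, so ⟨+x|ψ⟩ = (i) / (√2·3).
P = |i|² / 18 = 1/18.

0.056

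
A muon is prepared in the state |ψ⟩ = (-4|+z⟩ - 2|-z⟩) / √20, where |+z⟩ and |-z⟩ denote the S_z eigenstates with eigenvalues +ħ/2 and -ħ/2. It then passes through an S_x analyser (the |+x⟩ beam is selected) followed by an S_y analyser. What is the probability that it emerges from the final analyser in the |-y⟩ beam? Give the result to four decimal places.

0.4500

First analyser (S_x): P(|+x⟩) = |⟨+x|ψ⟩|² = 36/40.
After stage 1 the state is |+x⟩; P(|-y⟩) = |⟨-y|+x⟩|² = 1/2.
Joint probability = 36/40 × 1/2 = 0.4500.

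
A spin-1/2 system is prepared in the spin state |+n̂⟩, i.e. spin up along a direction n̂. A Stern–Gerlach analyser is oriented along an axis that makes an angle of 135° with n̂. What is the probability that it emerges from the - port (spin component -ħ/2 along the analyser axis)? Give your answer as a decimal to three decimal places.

0.854

For spin-½, the probability of finding spin-up along an axis at angle θ to the initial spin direction is cos²(θ/2); spin-down is sin²(θ/2).
θ = 135°, so P = sin²(67.5°) ≈ 0.854.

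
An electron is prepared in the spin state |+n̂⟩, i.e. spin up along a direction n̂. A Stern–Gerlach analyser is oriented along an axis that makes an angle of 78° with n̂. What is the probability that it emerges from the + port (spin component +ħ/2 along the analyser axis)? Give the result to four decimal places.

For spin-½, the probability of finding spin-up along an axis at angle θ to the initial spin direction is cos²(θ/2); spin-down is sin²(θ/2).
θ = 78°, so P = cos²(39°) ≈ 0.6040.

0.6040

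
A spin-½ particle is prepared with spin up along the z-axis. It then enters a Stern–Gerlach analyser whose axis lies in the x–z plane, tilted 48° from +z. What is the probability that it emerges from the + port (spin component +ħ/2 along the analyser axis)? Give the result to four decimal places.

0.8346

For spin-½, the probability of finding spin-up along an axis at angle θ to the initial spin direction is cos²(θ/2); spin-down is sin²(θ/2).
θ = 48°, so P = cos²(24°) ≈ 0.8346.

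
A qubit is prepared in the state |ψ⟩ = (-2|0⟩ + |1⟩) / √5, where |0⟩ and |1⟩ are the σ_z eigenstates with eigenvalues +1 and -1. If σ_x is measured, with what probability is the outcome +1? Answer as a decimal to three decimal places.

0.100

|+x⟩ = (|0⟩ + |1⟩)/√2, so ⟨+x|ψ⟩ = (-1) / (√2·√5).
P = |-1|² / 10 = 1/10.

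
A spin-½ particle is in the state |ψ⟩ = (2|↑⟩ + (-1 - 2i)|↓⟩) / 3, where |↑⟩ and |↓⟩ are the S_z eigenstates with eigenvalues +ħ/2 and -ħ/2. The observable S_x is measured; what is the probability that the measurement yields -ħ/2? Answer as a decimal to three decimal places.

0.722

|-x⟩ = (|↑⟩ - |↓⟩)/√2, so ⟨-x|ψ⟩ = (3 + 2i) / (√2·3).
P = |3 + 2i|² / 18 = 13/18.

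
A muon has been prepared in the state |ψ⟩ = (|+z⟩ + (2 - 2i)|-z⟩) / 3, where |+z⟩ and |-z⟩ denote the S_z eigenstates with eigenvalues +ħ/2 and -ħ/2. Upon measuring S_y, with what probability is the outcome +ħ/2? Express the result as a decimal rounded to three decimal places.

0.278

|+y⟩ = (|+z⟩ + i|-z⟩)/√2, so ⟨+y|ψ⟩ = (-1 - 2i) / (√2·3).
P = |-1 - 2i|² / 18 = 5/18.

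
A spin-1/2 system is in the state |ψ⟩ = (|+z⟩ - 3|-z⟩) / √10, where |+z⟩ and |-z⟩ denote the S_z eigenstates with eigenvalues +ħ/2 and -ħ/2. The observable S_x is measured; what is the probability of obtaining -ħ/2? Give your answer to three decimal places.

|-x⟩ = (|+z⟩ - |-z⟩)/√2, so ⟨-x|ψ⟩ = (4) / (√2·√10).
P = |4|² / 20 = 16/20.

0.800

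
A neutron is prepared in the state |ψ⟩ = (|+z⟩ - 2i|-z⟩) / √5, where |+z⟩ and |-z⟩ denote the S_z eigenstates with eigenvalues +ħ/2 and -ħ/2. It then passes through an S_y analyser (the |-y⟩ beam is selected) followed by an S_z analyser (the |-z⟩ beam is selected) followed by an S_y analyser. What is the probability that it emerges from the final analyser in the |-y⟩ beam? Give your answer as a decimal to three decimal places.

First analyser (S_y): P(|-y⟩) = |⟨-y|ψ⟩|² = 9/10.
After stage 1 the state is |-y⟩; P(|-z⟩) = |⟨-z|-y⟩|² = 1/2.
After stage 2 the state is |-z⟩; P(|-y⟩) = |⟨-y|-z⟩|² = 1/2.
Joint probability = 9/10 × 1/2 × 1/2 = 0.225.

0.225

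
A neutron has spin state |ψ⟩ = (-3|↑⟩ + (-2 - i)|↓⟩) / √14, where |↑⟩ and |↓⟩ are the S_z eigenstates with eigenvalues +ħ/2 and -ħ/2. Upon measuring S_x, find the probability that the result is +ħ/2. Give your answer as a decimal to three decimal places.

|+x⟩ = (|↑⟩ + |↓⟩)/√2, so ⟨+x|ψ⟩ = (-5 - i) / (√2·√14).
P = |-5 - i|² / 28 = 26/28.

0.929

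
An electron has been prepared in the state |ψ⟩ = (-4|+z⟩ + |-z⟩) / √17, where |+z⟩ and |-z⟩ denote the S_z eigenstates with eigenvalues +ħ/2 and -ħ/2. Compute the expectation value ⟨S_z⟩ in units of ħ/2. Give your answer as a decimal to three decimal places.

⟨σ_z⟩ = |a|² - |b|² divided by |a|²+|b|², with a, b the |+z⟩, |-z⟩ amplitudes.
= (16 - 1)/17 = 15/17.
⟨S_z⟩ = (ħ/2)·⟨σ_z⟩.

0.882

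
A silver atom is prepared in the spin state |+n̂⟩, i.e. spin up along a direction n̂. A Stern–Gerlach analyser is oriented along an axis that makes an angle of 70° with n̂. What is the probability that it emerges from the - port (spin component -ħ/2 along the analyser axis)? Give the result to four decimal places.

0.3290

For spin-½, the probability of finding spin-up along an axis at angle θ to the initial spin direction is cos²(θ/2); spin-down is sin²(θ/2).
θ = 70°, so P = sin²(35°) ≈ 0.3290.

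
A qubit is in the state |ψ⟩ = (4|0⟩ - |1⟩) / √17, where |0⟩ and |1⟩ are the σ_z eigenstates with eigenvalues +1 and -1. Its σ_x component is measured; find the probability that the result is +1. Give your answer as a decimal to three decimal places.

|+x⟩ = (|0⟩ + |1⟩)/√2, so ⟨+x|ψ⟩ = (3) / (√2·√17).
P = |3|² / 34 = 9/34.

0.265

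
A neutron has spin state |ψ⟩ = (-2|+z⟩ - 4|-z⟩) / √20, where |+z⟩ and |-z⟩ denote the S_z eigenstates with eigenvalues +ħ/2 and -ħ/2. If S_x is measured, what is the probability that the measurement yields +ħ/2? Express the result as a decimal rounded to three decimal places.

|+x⟩ = (|+z⟩ + |-z⟩)/√2, so ⟨+x|ψ⟩ = (-6) / (√2·√20).
P = |-6|² / 40 = 36/40.

0.900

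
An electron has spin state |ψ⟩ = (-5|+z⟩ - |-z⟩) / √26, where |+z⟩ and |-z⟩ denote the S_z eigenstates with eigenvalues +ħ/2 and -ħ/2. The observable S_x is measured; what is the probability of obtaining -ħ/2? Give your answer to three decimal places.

0.308

|-x⟩ = (|+z⟩ - |-z⟩)/√2, so ⟨-x|ψ⟩ = (-4) / (√2·√26).
P = |-4|² / 52 = 16/52.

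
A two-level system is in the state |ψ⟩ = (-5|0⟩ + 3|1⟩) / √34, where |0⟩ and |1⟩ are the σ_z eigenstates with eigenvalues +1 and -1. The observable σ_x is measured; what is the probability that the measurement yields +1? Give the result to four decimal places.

|+x⟩ = (|0⟩ + |1⟩)/√2, so ⟨+x|ψ⟩ = (-2) / (√2·√34).
P = |-2|² / 68 = 4/68.

0.0588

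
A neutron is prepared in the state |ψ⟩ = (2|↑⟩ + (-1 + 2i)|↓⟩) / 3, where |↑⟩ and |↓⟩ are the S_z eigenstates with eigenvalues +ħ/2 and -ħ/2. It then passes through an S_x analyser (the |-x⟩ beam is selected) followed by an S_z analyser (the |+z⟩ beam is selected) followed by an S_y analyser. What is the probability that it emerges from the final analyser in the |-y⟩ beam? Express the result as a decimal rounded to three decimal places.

First analyser (S_x): P(|-x⟩) = |⟨-x|ψ⟩|² = 13/18.
After stage 1 the state is |-x⟩; P(|+z⟩) = |⟨+z|-x⟩|² = 1/2.
After stage 2 the state is |+z⟩; P(|-y⟩) = |⟨-y|+z⟩|² = 1/2.
Joint probability = 13/18 × 1/2 × 1/2 = 0.181.

0.181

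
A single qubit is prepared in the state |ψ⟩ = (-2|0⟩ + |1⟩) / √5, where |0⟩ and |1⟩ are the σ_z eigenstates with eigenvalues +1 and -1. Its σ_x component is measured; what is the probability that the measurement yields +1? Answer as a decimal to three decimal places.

|+x⟩ = (|0⟩ + |1⟩)/√2, so ⟨+x|ψ⟩ = (-1) / (√2·√5).
P = |-1|² / 10 = 1/10.

0.100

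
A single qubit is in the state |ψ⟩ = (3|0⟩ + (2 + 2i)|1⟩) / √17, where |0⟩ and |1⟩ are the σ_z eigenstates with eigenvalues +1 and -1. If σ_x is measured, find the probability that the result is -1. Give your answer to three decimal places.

|-x⟩ = (|0⟩ - |1⟩)/√2, so ⟨-x|ψ⟩ = (1 - 2i) / (√2·√17).
P = |1 - 2i|² / 34 = 5/34.

0.147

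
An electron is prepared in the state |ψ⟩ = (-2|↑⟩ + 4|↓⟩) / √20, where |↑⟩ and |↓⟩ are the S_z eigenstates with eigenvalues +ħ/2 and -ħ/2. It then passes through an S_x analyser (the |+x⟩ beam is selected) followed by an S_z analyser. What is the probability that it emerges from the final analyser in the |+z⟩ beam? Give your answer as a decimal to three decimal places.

0.050

First analyser (S_x): P(|+x⟩) = |⟨+x|ψ⟩|² = 4/40.
After stage 1 the state is |+x⟩; P(|+z⟩) = |⟨+z|+x⟩|² = 1/2.
Joint probability = 4/40 × 1/2 = 0.050.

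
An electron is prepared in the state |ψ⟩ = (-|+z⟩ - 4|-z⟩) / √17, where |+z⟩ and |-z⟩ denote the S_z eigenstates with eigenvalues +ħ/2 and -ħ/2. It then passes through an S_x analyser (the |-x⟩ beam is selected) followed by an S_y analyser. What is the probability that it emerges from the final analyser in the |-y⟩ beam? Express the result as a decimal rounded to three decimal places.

First analyser (S_x): P(|-x⟩) = |⟨-x|ψ⟩|² = 9/34.
After stage 1 the state is |-x⟩; P(|-y⟩) = |⟨-y|-x⟩|² = 1/2.
Joint probability = 9/34 × 1/2 = 0.132.

0.132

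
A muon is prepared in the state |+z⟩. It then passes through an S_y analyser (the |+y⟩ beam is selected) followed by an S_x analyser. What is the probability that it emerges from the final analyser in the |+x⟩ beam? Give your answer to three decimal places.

0.250

First analyser (S_y): from |+z⟩, P(|+y⟩) = 1/2.
After stage 1 the state is |+y⟩; P(|+x⟩) = |⟨+x|+y⟩|² = 1/2.
Joint probability = 1/2 × 1/2 = 0.250.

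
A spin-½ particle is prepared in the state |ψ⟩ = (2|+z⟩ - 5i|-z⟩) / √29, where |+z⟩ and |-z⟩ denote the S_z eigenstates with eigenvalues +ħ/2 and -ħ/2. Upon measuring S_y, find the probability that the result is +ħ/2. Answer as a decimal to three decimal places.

|+y⟩ = (|+z⟩ + i|-z⟩)/√2, so ⟨+y|ψ⟩ = (-3) / (√2·√29).
P = |-3|² / 58 = 9/58.

0.155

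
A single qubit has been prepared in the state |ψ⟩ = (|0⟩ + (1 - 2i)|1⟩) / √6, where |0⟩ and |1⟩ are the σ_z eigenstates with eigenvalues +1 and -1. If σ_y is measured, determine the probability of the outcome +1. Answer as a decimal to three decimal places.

|+y⟩ = (|0⟩ + i|1⟩)/√2, so ⟨+y|ψ⟩ = (-1 - i) / (√2·√6).
P = |-1 - i|² / 12 = 2/12.

0.167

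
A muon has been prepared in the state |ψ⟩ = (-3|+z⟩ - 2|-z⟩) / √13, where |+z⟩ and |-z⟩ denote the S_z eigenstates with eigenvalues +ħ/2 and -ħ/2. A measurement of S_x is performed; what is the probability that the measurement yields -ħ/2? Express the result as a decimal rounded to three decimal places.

0.038

|-x⟩ = (|+z⟩ - |-z⟩)/√2, so ⟨-x|ψ⟩ = (-1) / (√2·√13).
P = |-1|² / 26 = 1/26.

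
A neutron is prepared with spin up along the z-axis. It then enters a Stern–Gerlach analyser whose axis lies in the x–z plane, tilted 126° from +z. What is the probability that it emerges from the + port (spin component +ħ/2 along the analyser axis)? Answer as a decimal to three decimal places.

0.206

For spin-½, the probability of finding spin-up along an axis at angle θ to the initial spin direction is cos²(θ/2); spin-down is sin²(θ/2).
θ = 126°, so P = cos²(63°) ≈ 0.206.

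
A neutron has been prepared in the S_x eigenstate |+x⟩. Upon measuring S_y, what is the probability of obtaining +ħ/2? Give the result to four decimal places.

0.5000

In the S_z basis, |+x⟩ = (|↑⟩ + |↓⟩)/√2 and |+y⟩ = (|↑⟩ + i|↓⟩)/√2.
|⟨+y|+x⟩|² = 1/2.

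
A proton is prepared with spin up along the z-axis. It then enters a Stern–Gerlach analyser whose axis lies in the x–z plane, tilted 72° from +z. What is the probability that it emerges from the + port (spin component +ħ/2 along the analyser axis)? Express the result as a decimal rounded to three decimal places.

For spin-½, the probability of finding spin-up along an axis at angle θ to the initial spin direction is cos²(θ/2); spin-down is sin²(θ/2).
θ = 72°, so P = cos²(36°) ≈ 0.655.

0.655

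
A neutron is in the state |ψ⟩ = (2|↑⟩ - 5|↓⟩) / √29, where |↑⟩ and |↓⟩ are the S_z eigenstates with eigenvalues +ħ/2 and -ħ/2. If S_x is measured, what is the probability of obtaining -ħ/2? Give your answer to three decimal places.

0.845

|-x⟩ = (|↑⟩ - |↓⟩)/√2, so ⟨-x|ψ⟩ = (7) / (√2·√29).
P = |7|² / 58 = 49/58.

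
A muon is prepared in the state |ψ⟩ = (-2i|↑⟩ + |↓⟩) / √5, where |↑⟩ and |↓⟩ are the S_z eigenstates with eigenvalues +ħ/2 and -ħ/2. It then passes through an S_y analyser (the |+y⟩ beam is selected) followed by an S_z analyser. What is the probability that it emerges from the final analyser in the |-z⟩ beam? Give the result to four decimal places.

First analyser (S_y): P(|+y⟩) = |⟨+y|ψ⟩|² = 9/10.
After stage 1 the state is |+y⟩; P(|-z⟩) = |⟨-z|+y⟩|² = 1/2.
Joint probability = 9/10 × 1/2 = 0.4500.

0.4500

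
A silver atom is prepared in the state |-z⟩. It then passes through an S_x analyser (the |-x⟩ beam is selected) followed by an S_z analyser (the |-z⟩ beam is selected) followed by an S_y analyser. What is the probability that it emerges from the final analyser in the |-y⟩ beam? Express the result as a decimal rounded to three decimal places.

First analyser (S_x): from |-z⟩, P(|-x⟩) = 1/2.
After stage 1 the state is |-x⟩; P(|-z⟩) = |⟨-z|-x⟩|² = 1/2.
After stage 2 the state is |-z⟩; P(|-y⟩) = |⟨-y|-z⟩|² = 1/2.
Joint probability = 1/2 × 1/2 × 1/2 = 0.125.

0.125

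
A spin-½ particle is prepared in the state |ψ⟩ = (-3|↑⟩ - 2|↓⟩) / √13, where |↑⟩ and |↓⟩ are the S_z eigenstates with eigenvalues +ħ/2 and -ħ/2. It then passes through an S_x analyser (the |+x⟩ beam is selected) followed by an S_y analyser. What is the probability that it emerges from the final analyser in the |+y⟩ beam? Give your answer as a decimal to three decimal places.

0.481

First analyser (S_x): P(|+x⟩) = |⟨+x|ψ⟩|² = 25/26.
After stage 1 the state is |+x⟩; P(|+y⟩) = |⟨+y|+x⟩|² = 1/2.
Joint probability = 25/26 × 1/2 = 0.481.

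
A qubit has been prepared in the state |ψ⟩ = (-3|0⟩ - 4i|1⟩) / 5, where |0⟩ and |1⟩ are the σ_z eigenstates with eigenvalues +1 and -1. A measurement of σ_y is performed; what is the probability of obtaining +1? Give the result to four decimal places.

0.9800

|+y⟩ = (|0⟩ + i|1⟩)/√2, so ⟨+y|ψ⟩ = (-7) / (√2·5).
P = |-7|² / 50 = 49/50.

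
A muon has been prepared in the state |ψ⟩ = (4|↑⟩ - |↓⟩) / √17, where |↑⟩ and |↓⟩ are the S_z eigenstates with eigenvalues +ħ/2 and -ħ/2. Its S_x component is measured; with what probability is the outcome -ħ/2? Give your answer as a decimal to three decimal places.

0.735

|-x⟩ = (|↑⟩ - |↓⟩)/√2, so ⟨-x|ψ⟩ = (5) / (√2·√17).
P = |5|² / 34 = 25/34.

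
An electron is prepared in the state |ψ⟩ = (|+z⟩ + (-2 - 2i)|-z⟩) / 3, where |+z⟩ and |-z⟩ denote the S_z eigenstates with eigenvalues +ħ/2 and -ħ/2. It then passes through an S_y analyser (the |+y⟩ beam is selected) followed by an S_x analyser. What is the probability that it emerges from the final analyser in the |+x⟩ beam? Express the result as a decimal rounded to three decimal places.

0.139

First analyser (S_y): P(|+y⟩) = |⟨+y|ψ⟩|² = 5/18.
After stage 1 the state is |+y⟩; P(|+x⟩) = |⟨+x|+y⟩|² = 1/2.
Joint probability = 5/18 × 1/2 = 0.139.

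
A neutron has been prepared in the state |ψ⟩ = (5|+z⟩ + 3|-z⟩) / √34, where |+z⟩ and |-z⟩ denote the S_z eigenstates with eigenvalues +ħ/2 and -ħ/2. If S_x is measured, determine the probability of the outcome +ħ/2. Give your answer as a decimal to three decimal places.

|+x⟩ = (|+z⟩ + |-z⟩)/√2, so ⟨+x|ψ⟩ = (8) / (√2·√34).
P = |8|² / 68 = 64/68.

0.941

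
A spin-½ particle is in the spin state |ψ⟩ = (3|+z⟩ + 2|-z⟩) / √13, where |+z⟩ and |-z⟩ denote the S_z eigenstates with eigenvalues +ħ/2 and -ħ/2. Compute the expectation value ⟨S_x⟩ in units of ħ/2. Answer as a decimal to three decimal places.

⟨σ_x⟩ = 2 Re(a* b)/(|a|²+|b|²) with a = 3, b = 2.
a* b = 6, so ⟨σ_x⟩ = 12/13.
⟨S_x⟩ = (ħ/2)·⟨σ_x⟩.

0.923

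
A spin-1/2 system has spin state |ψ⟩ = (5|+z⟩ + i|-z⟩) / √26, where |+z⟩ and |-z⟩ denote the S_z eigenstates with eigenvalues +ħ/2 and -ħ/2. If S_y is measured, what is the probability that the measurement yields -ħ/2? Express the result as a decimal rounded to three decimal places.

|-y⟩ = (|+z⟩ - i|-z⟩)/√2, so ⟨-y|ψ⟩ = (4) / (√2·√26).
P = |4|² / 52 = 16/52.

0.308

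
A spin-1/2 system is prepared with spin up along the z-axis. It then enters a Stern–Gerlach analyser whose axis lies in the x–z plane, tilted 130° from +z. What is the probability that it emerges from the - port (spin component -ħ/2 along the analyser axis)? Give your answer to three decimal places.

For spin-½, the probability of finding spin-up along an axis at angle θ to the initial spin direction is cos²(θ/2); spin-down is sin²(θ/2).
θ = 130°, so P = sin²(65°) ≈ 0.821.

0.821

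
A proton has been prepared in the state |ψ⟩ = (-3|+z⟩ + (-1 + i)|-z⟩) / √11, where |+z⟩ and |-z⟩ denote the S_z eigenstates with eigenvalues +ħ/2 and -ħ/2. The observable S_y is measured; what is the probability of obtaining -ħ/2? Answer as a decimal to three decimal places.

0.773

|-y⟩ = (|+z⟩ - i|-z⟩)/√2, so ⟨-y|ψ⟩ = (-4 - i) / (√2·√11).
P = |-4 - i|² / 22 = 17/22.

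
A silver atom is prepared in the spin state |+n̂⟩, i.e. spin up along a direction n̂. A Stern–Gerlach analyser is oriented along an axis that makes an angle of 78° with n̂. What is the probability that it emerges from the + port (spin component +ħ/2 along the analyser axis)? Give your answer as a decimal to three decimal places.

For spin-½, the probability of finding spin-up along an axis at angle θ to the initial spin direction is cos²(θ/2); spin-down is sin²(θ/2).
θ = 78°, so P = cos²(39°) ≈ 0.604.

0.604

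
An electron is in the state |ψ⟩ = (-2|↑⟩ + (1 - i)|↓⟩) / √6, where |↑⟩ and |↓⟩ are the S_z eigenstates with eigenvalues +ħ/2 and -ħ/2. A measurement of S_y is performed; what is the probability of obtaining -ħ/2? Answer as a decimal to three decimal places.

|-y⟩ = (|↑⟩ - i|↓⟩)/√2, so ⟨-y|ψ⟩ = (-1 + i) / (√2·√6).
P = |-1 + i|² / 12 = 2/12.

0.167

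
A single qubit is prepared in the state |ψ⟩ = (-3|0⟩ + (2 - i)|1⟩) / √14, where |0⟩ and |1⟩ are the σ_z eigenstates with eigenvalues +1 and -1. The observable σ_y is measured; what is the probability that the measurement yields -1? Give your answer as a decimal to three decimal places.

0.286

|-y⟩ = (|0⟩ - i|1⟩)/√2, so ⟨-y|ψ⟩ = (-2 + 2i) / (√2·√14).
P = |-2 + 2i|² / 28 = 8/28.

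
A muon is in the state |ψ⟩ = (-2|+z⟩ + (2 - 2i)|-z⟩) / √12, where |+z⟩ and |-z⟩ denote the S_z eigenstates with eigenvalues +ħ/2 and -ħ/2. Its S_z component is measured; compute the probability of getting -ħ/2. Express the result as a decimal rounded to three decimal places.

The -ħ/2 outcome corresponds to |-z⟩. Its amplitude in |ψ⟩ is (2 - 2i)/√12.
P = |2 - 2i|² / 12 = 8/12.

0.667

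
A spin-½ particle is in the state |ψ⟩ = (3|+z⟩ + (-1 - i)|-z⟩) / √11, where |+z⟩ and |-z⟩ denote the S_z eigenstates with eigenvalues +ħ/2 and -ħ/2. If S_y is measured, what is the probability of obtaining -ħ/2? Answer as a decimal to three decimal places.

|-y⟩ = (|+z⟩ - i|-z⟩)/√2, so ⟨-y|ψ⟩ = (4 - i) / (√2·√11).
P = |4 - i|² / 22 = 17/22.

0.773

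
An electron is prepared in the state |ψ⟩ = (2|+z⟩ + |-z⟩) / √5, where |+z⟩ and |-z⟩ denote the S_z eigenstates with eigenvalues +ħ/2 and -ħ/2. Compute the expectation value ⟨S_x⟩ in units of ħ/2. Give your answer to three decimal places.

0.800

⟨σ_x⟩ = 2 Re(a* b)/(|a|²+|b|²) with a = 2, b = 1.
a* b = 2, so ⟨σ_x⟩ = 4/5.
⟨S_x⟩ = (ħ/2)·⟨σ_x⟩.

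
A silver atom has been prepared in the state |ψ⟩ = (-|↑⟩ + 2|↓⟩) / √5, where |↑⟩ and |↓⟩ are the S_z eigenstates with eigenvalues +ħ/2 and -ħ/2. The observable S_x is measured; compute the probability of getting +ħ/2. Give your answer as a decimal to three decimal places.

|+x⟩ = (|↑⟩ + |↓⟩)/√2, so ⟨+x|ψ⟩ = (1) / (√2·√5).
P = |1|² / 10 = 1/10.

0.100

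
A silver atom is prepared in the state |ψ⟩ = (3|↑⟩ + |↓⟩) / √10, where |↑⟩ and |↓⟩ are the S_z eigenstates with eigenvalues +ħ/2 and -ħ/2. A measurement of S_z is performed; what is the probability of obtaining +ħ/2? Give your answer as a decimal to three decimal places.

The +ħ/2 outcome corresponds to |↑⟩. Its amplitude in |ψ⟩ is 3/√10.
P = |3|² / 10 = 9/10.

0.900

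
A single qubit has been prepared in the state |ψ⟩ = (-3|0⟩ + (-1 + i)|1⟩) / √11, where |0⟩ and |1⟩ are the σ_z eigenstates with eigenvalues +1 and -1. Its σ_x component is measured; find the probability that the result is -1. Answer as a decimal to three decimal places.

0.227

|-x⟩ = (|0⟩ - |1⟩)/√2, so ⟨-x|ψ⟩ = (-2 - i) / (√2·√11).
P = |-2 - i|² / 22 = 5/22.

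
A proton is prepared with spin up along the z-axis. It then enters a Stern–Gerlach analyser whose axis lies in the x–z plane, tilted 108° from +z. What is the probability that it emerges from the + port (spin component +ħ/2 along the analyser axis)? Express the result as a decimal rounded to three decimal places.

For spin-½, the probability of finding spin-up along an axis at angle θ to the initial spin direction is cos²(θ/2); spin-down is sin²(θ/2).
θ = 108°, so P = cos²(54°) ≈ 0.345.

0.345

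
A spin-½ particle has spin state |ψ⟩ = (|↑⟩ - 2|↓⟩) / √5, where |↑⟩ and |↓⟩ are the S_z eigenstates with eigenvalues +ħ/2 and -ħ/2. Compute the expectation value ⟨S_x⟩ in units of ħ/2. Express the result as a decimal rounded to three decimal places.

⟨σ_x⟩ = 2 Re(a* b)/(|a|²+|b|²) with a = 1, b = -2.
a* b = -2, so ⟨σ_x⟩ = -4/5.
⟨S_x⟩ = (ħ/2)·⟨σ_x⟩.

-0.800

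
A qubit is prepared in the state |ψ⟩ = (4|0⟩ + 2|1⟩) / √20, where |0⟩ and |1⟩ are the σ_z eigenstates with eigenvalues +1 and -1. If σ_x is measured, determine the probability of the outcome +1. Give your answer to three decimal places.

0.900

|+x⟩ = (|0⟩ + |1⟩)/√2, so ⟨+x|ψ⟩ = (6) / (√2·√20).
P = |6|² / 40 = 36/40.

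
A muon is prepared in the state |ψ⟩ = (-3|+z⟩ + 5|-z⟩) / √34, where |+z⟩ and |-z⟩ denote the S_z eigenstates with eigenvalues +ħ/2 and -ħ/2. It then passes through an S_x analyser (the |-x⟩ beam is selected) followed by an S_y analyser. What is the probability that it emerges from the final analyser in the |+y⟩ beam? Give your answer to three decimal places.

First analyser (S_x): P(|-x⟩) = |⟨-x|ψ⟩|² = 64/68.
After stage 1 the state is |-x⟩; P(|+y⟩) = |⟨+y|-x⟩|² = 1/2.
Joint probability = 64/68 × 1/2 = 0.471.

0.471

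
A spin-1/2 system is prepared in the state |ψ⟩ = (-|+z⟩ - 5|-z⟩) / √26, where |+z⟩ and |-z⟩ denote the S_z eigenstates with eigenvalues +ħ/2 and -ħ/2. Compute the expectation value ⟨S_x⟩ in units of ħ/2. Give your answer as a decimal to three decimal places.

⟨σ_x⟩ = 2 Re(a* b)/(|a|²+|b|²) with a = -1, b = -5.
a* b = 5, so ⟨σ_x⟩ = 10/26.
⟨S_x⟩ = (ħ/2)·⟨σ_x⟩.

0.385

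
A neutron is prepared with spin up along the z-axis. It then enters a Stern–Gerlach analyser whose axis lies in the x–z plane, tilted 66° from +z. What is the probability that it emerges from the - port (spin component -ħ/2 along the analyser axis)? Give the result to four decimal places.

For spin-½, the probability of finding spin-up along an axis at angle θ to the initial spin direction is cos²(θ/2); spin-down is sin²(θ/2).
θ = 66°, so P = sin²(33°) ≈ 0.2966.

0.2966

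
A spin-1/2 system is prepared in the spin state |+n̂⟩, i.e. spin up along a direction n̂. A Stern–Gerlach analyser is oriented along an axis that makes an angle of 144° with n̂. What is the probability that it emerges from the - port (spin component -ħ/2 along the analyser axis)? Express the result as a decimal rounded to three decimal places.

0.905

For spin-½, the probability of finding spin-up along an axis at angle θ to the initial spin direction is cos²(θ/2); spin-down is sin²(θ/2).
θ = 144°, so P = sin²(72°) ≈ 0.905.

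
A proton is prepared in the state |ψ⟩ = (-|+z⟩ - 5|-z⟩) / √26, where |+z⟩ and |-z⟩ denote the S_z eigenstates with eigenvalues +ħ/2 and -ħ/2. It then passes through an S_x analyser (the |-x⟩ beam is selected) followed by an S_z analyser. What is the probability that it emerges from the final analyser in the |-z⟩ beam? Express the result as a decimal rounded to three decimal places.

First analyser (S_x): P(|-x⟩) = |⟨-x|ψ⟩|² = 16/52.
After stage 1 the state is |-x⟩; P(|-z⟩) = |⟨-z|-x⟩|² = 1/2.
Joint probability = 16/52 × 1/2 = 0.154.

0.154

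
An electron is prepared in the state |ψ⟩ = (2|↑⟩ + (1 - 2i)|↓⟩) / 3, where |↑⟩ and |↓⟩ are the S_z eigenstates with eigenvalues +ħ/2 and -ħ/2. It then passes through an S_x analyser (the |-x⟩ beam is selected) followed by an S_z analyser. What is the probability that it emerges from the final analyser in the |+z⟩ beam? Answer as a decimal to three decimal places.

0.139

First analyser (S_x): P(|-x⟩) = |⟨-x|ψ⟩|² = 5/18.
After stage 1 the state is |-x⟩; P(|+z⟩) = |⟨+z|-x⟩|² = 1/2.
Joint probability = 5/18 × 1/2 = 0.139.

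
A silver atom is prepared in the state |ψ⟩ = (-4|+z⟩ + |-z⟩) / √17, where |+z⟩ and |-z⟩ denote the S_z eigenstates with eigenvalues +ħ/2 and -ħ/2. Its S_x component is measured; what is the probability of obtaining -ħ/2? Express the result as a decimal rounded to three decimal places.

0.735

|-x⟩ = (|+z⟩ - |-z⟩)/√2, so ⟨-x|ψ⟩ = (-5) / (√2·√17).
P = |-5|² / 34 = 25/34.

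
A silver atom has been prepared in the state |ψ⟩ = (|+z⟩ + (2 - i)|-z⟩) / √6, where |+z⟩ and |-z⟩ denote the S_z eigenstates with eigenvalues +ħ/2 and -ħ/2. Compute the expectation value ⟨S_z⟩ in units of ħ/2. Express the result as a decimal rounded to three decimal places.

⟨σ_z⟩ = |a|² - |b|² divided by |a|²+|b|², with a, b the |+z⟩, |-z⟩ amplitudes.
= (1 - 5)/6 = -4/6.
⟨S_z⟩ = (ħ/2)·⟨σ_z⟩.

-0.667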